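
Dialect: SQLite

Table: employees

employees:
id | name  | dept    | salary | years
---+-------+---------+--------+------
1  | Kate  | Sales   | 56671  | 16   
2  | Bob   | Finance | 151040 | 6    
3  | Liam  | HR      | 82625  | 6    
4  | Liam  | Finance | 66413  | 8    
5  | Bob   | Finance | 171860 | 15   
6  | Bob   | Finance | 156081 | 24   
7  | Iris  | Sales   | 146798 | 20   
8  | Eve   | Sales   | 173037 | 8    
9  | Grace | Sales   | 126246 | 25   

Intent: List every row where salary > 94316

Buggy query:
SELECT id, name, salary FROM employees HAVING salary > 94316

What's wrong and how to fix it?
Bug: This is a non-aggregate query (no GROUP BY, no aggregates), so in SQLite the HAVING clause is invalid here; a row-level condition belongs in WHERE

Fix: Use WHERE for row-level filtering

Corrected query:
SELECT id, name, salary FROM employees WHERE salary > 94316

Result:
id | name  | salary
---+-------+-------
2  | Bob   | 151040
5  | Bob   | 171860
6  | Bob   | 156081
7  | Iris  | 146798
8  | Eve   | 173037
9  | Grace | 126246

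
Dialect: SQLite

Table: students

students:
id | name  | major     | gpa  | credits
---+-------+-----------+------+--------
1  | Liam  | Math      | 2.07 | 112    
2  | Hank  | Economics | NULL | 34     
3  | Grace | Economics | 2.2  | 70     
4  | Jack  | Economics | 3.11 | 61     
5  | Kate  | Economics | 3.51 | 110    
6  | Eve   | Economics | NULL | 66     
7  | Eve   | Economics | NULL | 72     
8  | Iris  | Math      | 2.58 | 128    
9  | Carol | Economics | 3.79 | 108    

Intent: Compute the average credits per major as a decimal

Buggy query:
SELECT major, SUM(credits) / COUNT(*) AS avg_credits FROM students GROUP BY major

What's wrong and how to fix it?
Bug: SUM(credits) and COUNT(*) are both integers; the division truncates the fractional part

Fix: Cast one side to REAL so the division keeps the fractional part

Corrected query:
SELECT major, SUM(credits) * 1.0 / COUNT(*) AS avg_credits FROM students GROUP BY major

Result:
major     | avg_credits
----------+------------
Economics | 74.428571  
Math      | 120        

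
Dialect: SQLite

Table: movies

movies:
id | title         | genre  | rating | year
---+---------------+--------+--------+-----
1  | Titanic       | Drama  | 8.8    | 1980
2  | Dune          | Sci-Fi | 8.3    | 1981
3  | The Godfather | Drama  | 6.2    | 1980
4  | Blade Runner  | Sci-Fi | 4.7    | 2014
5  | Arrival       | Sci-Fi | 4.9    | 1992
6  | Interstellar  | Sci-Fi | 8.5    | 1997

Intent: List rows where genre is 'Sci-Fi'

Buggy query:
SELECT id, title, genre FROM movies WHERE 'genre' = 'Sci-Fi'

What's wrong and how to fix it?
Bug: Single quotes denote string literals in SQL; the column name is being compared as a constant string

Fix: Reference the column as genre without single quotes

Corrected query:
SELECT id, title, genre FROM movies WHERE genre = 'Sci-Fi'

Result:
id | title        | genre 
---+--------------+-------
2  | Dune         | Sci-Fi
4  | Blade Runner | Sci-Fi
5  | Arrival      | Sci-Fi
6  | Interstellar | Sci-Fi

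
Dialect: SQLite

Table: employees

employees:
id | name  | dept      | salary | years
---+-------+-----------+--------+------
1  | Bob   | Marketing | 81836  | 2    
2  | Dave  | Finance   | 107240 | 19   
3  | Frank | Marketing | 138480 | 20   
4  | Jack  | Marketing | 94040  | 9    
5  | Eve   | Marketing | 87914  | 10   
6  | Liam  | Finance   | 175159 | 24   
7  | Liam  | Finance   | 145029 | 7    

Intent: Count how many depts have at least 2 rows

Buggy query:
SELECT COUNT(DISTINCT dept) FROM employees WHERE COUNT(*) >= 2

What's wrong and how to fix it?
Bug: COUNT(*) cannot appear in WHERE; the per-group count doesn't exist yet

Fix: Use a subquery that GROUPs and filters with HAVING, then count its rows

Corrected query:
SELECT COUNT(*) FROM (SELECT dept FROM employees GROUP BY dept HAVING COUNT(*) >= 2)

Result:
COUNT(*)
--------
2       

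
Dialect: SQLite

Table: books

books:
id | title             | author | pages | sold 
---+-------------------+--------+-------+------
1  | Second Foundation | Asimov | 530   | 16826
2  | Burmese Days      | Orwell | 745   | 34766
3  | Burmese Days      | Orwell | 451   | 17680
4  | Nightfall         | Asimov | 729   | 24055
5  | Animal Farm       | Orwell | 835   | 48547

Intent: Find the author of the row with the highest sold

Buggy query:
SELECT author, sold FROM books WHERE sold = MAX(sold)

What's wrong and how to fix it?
Bug: WHERE is evaluated per row; an aggregate over the whole table isn't defined there

Fix: Wrap MAX in a scalar subquery so WHERE compares against a single value

Corrected query:
SELECT author, sold FROM books WHERE sold = (SELECT MAX(sold) FROM books)

Result:
author | sold 
-------+------
Orwell | 48547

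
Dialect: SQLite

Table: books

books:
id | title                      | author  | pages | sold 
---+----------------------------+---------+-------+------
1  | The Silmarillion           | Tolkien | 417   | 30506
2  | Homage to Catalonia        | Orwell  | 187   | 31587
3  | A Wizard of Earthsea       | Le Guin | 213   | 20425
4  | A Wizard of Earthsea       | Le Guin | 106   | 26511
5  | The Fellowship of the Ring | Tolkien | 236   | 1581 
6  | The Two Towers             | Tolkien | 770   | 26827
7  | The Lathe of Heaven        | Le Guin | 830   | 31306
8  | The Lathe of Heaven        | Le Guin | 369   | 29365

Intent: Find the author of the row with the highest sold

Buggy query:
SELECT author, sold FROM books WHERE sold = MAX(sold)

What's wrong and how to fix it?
Bug: WHERE is evaluated per row; an aggregate over the whole table isn't defined there

Fix: Use a subquery: WHERE sold = (SELECT MAX(sold) FROM books)

Corrected query:
SELECT author, sold FROM books WHERE sold = (SELECT MAX(sold) FROM books)

Result:
author | sold 
-------+------
Orwell | 31587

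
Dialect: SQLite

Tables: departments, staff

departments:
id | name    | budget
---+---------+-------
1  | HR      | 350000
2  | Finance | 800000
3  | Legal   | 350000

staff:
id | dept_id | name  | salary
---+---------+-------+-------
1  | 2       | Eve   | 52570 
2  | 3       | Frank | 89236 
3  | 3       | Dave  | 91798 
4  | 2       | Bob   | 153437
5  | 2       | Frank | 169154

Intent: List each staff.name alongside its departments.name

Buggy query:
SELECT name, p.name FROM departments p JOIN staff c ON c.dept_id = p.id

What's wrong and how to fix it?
Bug: 'name' exists in both joined tables, so the database can't tell which one is meant

Fix: Qualify the column with its table alias (c.name)

Corrected query:
SELECT c.name, p.name FROM departments p JOIN staff c ON c.dept_id = p.id

Result:
name  | name   
------+--------
Eve   | Finance
Frank | Legal  
Dave  | Legal  
Bob   | Finance
Frank | Finance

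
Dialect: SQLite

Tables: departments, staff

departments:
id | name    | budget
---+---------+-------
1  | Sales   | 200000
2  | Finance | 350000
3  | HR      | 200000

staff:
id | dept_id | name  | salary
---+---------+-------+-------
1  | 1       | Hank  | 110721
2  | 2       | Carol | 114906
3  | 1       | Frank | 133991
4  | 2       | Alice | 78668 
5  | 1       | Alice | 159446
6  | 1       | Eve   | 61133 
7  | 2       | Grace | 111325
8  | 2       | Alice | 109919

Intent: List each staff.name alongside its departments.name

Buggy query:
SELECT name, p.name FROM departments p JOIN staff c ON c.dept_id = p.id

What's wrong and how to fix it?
Bug: Both tables have a 'name' column; the unqualified reference is ambiguous

Fix: Qualify the column with its table alias (c.name)

Corrected query:
SELECT c.name, p.name FROM departments p JOIN staff c ON c.dept_id = p.id

Result:
name  | name   
------+--------
Hank  | Sales  
Carol | Finance
Frank | Sales  
Alice | Finance
Alice | Sales  
Eve   | Sales  
Grace | Finance
Alice | Finance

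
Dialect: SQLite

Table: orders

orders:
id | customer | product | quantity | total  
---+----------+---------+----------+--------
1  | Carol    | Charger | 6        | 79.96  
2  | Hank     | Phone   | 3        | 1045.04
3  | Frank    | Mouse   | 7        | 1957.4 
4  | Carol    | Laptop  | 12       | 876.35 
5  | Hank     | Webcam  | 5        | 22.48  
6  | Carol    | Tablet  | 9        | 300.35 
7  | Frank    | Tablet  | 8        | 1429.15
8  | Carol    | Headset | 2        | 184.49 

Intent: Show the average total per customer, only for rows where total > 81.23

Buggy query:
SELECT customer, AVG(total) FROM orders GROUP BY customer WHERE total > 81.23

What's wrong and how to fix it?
Bug: Row-level WHERE must come before GROUP BY in the clause order

Fix: Move the WHERE clause before GROUP BY

Corrected query:
SELECT customer, AVG(total) FROM orders WHERE total > 81.23 GROUP BY customer

Result:
customer | AVG(total)
---------+-----------
Carol    | 453.73    
Frank    | 1693.275  
Hank     | 1045.04   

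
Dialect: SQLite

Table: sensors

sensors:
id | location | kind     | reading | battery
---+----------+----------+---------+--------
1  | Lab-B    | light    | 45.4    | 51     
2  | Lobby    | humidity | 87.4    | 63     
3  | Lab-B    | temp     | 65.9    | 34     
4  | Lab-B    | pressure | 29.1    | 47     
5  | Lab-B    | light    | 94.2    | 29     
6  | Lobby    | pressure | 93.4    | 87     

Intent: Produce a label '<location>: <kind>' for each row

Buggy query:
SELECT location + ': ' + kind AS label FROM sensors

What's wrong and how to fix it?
Bug: '+' is numeric addition; on text columns SQLite converts them to 0 instead of concatenating

Fix: Use the || operator for string concatenation

Corrected query:
SELECT location || ': ' || kind AS label FROM sensors

Result:
label          
---------------
Lab-B: light   
Lobby: humidity
Lab-B: temp    
Lab-B: pressure
Lab-B: light   
Lobby: pressure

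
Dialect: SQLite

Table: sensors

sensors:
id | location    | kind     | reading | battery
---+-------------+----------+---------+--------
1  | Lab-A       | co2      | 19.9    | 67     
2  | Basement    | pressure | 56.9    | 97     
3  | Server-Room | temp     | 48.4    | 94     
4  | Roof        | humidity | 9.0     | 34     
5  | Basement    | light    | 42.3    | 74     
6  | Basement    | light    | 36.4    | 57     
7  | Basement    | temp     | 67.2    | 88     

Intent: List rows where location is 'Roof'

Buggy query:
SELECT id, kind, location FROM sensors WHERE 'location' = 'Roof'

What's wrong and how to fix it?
Bug: Single quotes denote string literals in SQL; the column name is being compared as a constant string

Fix: Reference the column as location without single quotes

Corrected query:
SELECT id, kind, location FROM sensors WHERE location = 'Roof'

Result:
id | kind     | location
---+----------+---------
4  | humidity | Roof    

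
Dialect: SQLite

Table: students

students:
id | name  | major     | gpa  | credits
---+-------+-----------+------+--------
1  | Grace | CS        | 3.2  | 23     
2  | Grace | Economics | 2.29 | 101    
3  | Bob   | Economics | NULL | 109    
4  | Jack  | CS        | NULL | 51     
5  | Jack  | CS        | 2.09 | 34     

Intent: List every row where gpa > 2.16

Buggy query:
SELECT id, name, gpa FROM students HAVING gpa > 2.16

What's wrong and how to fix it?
Bug: HAVING filters the output of aggregation, but this query has no GROUP BY and no aggregate functions, so SQLite rejects it (HAVING clause on a non-aggregate query); the condition here is per row

Fix: Use WHERE for row-level filtering

Corrected query:
SELECT id, name, gpa FROM students WHERE gpa > 2.16

Result:
id | name  | gpa 
---+-------+-----
1  | Grace | 3.2 
2  | Grace | 2.29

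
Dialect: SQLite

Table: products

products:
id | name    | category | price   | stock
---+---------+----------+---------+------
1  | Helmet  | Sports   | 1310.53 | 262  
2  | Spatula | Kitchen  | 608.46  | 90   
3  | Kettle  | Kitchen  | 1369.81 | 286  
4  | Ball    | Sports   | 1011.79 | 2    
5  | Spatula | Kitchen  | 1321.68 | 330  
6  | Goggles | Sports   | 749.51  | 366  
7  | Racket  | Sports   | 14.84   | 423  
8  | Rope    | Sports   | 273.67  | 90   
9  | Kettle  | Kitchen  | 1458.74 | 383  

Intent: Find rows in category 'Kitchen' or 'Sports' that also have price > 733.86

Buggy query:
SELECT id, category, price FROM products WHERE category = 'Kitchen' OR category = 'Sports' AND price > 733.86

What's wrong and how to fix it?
Bug: Without parentheses, AND is evaluated before OR, so the price filter only applies to the 'Sports' branch

Fix: Add parentheses around the OR so the AND applies to both alternatives

Corrected query:
SELECT id, category, price FROM products WHERE (category = 'Kitchen' OR category = 'Sports') AND price > 733.86

Result:
id | category | price  
---+----------+--------
1  | Sports   | 1310.53
3  | Kitchen  | 1369.81
4  | Sports   | 1011.79
5  | Kitchen  | 1321.68
6  | Sports   | 749.51 
9  | Kitchen  | 1458.74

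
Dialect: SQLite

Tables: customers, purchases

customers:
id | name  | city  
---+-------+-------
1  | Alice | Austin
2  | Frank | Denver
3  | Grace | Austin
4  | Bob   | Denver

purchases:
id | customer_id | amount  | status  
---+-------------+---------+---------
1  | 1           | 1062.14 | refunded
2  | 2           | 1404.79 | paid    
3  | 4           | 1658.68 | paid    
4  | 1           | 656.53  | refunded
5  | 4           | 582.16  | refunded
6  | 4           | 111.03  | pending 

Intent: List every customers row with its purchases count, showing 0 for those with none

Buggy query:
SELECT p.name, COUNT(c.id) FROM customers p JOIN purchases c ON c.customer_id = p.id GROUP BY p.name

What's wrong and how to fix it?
Bug: INNER JOIN drops customers rows that have no matching purchases rows

Fix: Switch to LEFT JOIN to retain unmatched parent rows

Corrected query:
SELECT p.name, COUNT(c.id) FROM customers p LEFT JOIN purchases c ON c.customer_id = p.id GROUP BY p.name

Result:
name  | COUNT(c.id)
------+------------
Alice | 2          
Bob   | 3          
Frank | 1          
Grace | 0          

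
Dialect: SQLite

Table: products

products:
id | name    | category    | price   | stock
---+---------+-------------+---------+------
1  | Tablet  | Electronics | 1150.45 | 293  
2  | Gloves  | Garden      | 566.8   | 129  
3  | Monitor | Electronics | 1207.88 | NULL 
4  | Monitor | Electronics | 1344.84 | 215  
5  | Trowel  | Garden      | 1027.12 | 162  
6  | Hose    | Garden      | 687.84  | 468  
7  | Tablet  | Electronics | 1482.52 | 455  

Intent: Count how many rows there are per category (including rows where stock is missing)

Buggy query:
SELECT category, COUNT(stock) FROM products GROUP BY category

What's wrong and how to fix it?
Bug: COUNT(column) counts non-NULL values only; rows with NULL stock aren't counted

Fix: Replace COUNT(stock) with COUNT(*)

Corrected query:
SELECT category, COUNT(*) FROM products GROUP BY category

Result:
category    | COUNT(*)
------------+---------
Electronics | 4       
Garden      | 3       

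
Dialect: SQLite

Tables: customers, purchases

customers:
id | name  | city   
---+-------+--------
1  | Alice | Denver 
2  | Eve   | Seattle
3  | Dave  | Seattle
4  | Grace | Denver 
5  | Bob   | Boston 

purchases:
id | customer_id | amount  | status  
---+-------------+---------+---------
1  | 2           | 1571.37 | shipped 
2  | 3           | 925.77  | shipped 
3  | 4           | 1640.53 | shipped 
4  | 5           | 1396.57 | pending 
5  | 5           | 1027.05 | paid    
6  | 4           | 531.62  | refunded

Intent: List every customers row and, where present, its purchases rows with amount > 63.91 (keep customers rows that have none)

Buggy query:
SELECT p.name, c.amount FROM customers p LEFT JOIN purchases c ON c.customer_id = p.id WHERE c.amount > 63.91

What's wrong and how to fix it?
Bug: A WHERE condition on the right-hand table after LEFT JOIN drops unmatched parents

Fix: Put 'c.amount > 63.91' in the JOIN's ON clause instead of WHERE

Corrected query:
SELECT p.name, c.amount FROM customers p LEFT JOIN purchases c ON c.customer_id = p.id AND c.amount > 63.91

Result:
name  | amount 
------+--------
Alice | NULL   
Eve   | 1571.37
Dave  | 925.77 
Grace | 531.62 
Grace | 1640.53
Bob   | 1027.05
Bob   | 1396.57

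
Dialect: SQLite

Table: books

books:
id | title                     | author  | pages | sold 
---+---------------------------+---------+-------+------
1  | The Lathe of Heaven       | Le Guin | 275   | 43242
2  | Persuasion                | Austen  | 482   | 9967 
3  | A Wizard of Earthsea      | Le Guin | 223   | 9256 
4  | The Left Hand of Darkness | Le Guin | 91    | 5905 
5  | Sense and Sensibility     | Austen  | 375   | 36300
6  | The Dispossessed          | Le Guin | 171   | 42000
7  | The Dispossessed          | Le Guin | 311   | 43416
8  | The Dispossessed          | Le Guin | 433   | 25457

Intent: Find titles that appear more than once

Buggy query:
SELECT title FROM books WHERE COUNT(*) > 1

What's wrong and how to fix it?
Bug: COUNT(*) is an aggregate and cannot be used in WHERE

Fix: Group first, then use HAVING for the count condition

Corrected query:
SELECT title FROM books GROUP BY title HAVING COUNT(*) > 1

Result:
title           
----------------
The Dispossessed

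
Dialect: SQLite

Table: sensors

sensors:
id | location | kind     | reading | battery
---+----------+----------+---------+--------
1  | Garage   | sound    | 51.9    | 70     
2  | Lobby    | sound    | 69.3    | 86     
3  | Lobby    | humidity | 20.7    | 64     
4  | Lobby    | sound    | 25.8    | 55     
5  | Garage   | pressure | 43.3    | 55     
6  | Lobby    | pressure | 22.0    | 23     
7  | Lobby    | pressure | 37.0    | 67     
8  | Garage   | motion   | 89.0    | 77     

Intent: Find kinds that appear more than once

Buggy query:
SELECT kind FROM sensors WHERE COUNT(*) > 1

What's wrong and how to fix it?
Bug: COUNT(*) is an aggregate and cannot be used in WHERE

Fix: Group first, then use HAVING for the count condition

Corrected query:
SELECT kind FROM sensors GROUP BY kind HAVING COUNT(*) > 1

Result:
kind    
--------
pressure
sound   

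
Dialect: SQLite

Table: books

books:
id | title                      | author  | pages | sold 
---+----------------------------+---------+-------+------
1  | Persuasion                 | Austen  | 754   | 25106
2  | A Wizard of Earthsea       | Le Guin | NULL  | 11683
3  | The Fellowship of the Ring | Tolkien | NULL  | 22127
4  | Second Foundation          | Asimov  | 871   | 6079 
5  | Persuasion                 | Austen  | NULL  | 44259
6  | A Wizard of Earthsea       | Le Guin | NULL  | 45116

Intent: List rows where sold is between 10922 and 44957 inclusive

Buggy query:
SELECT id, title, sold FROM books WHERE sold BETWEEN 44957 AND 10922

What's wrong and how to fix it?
Bug: The bounds are reversed; BETWEEN a AND b requires a <= b to match anything

Fix: Swap the bounds so the smaller value comes first

Corrected query:
SELECT id, title, sold FROM books WHERE sold BETWEEN 10922 AND 44957

Result:
id | title                      | sold 
---+----------------------------+------
1  | Persuasion                 | 25106
2  | A Wizard of Earthsea       | 11683
3  | The Fellowship of the Ring | 22127
5  | Persuasion                 | 44259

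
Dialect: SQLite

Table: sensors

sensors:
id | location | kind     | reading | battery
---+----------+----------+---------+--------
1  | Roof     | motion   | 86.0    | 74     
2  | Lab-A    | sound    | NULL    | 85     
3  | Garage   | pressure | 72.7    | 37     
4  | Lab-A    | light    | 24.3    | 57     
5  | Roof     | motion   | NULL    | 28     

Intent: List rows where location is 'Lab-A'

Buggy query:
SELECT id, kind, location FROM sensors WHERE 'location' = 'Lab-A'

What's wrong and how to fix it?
Bug: Single quotes denote string literals in SQL; the column name is being compared as a constant string

Fix: Remove the quotes around the column name (or use double quotes for an identifier)

Corrected query:
SELECT id, kind, location FROM sensors WHERE location = 'Lab-A'

Result:
id | kind  | location
---+-------+---------
2  | sound | Lab-A   
4  | light | Lab-A   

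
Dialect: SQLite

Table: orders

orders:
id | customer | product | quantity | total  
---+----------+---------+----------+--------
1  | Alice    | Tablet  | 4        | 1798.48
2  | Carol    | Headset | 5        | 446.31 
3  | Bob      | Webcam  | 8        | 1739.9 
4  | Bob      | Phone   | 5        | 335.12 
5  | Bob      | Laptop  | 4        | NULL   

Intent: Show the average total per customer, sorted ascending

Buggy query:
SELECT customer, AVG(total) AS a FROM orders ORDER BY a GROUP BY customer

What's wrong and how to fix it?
Bug: ORDER BY appears before GROUP BY; SQL clause order requires GROUP BY first

Fix: Move ORDER BY to the end, after GROUP BY

Corrected query:
SELECT customer, AVG(total) AS a FROM orders GROUP BY customer ORDER BY a

Result:
customer | a      
---------+--------
Carol    | 446.31 
Bob      | 1037.51
Alice    | 1798.48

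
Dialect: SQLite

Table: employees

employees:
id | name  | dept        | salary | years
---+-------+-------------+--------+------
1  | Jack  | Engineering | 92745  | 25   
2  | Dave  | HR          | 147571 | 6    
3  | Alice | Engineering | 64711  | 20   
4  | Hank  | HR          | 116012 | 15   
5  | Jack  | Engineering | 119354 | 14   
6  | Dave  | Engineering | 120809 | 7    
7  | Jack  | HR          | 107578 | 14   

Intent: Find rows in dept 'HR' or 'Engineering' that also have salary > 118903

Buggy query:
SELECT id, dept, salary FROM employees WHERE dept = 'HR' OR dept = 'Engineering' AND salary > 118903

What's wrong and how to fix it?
Bug: Without parentheses, AND is evaluated before OR, so the salary filter only applies to the 'Engineering' branch

Fix: Group the OR with parentheses (or use IN), then AND the threshold

Corrected query:
SELECT id, dept, salary FROM employees WHERE (dept = 'HR' OR dept = 'Engineering') AND salary > 118903

Result:
id | dept        | salary
---+-------------+-------
2  | HR          | 147571
5  | Engineering | 119354
6  | Engineering | 120809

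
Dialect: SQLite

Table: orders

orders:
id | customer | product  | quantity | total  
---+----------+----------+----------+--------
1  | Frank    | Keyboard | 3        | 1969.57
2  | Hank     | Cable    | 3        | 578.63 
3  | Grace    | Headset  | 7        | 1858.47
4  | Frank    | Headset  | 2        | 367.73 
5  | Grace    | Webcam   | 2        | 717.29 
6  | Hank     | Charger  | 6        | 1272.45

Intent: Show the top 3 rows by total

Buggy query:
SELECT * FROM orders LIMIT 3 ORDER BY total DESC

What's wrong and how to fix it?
Bug: ORDER BY cannot follow LIMIT; LIMIT is the final clause

Fix: Swap the clauses: ORDER BY first, then LIMIT

Corrected query:
SELECT * FROM orders ORDER BY total DESC LIMIT 3

Result:
id | customer | product  | quantity | total  
---+----------+----------+----------+--------
1  | Frank    | Keyboard | 3        | 1969.57
3  | Grace    | Headset  | 7        | 1858.47
6  | Hank     | Charger  | 6        | 1272.45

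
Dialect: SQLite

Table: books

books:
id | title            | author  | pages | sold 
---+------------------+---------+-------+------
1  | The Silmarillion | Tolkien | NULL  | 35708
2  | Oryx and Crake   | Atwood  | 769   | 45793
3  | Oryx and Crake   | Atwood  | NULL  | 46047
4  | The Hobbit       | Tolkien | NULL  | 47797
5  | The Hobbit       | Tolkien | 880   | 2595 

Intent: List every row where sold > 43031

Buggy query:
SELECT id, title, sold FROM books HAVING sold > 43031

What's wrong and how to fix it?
Bug: This is a non-aggregate query (no GROUP BY, no aggregates), so in SQLite the HAVING clause is invalid here; a row-level condition belongs in WHERE

Fix: Use WHERE for row-level filtering

Corrected query:
SELECT id, title, sold FROM books WHERE sold > 43031

Result:
id | title          | sold 
---+----------------+------
2  | Oryx and Crake | 45793
3  | Oryx and Crake | 46047
4  | The Hobbit     | 47797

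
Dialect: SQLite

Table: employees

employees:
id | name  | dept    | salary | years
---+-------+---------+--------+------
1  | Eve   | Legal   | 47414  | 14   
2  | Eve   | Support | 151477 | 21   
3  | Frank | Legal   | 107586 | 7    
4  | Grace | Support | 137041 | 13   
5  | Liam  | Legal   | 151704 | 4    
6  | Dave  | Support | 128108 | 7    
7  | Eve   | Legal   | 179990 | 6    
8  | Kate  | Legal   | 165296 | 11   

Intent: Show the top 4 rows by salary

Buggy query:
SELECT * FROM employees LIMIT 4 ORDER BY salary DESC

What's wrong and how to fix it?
Bug: LIMIT must come after ORDER BY

Fix: Sort with ORDER BY, then apply LIMIT

Corrected query:
SELECT * FROM employees ORDER BY salary DESC LIMIT 4

Result:
id | name | dept    | salary | years
---+------+---------+--------+------
7  | Eve  | Legal   | 179990 | 6    
8  | Kate | Legal   | 165296 | 11   
5  | Liam | Legal   | 151704 | 4    
2  | Eve  | Support | 151477 | 21   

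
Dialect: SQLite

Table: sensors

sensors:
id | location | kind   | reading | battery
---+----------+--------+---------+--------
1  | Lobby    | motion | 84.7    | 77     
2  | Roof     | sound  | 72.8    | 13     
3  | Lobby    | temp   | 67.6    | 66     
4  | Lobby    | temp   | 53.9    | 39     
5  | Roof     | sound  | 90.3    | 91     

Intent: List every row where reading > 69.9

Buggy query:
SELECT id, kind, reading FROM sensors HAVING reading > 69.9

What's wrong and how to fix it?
Bug: This is a non-aggregate query (no GROUP BY, no aggregates), so in SQLite the HAVING clause is invalid here; a row-level condition belongs in WHERE

Fix: Use WHERE for row-level filtering

Corrected query:
SELECT id, kind, reading FROM sensors WHERE reading > 69.9

Result:
id | kind   | reading
---+--------+--------
1  | motion | 84.7   
2  | sound  | 72.8   
5  | sound  | 90.3   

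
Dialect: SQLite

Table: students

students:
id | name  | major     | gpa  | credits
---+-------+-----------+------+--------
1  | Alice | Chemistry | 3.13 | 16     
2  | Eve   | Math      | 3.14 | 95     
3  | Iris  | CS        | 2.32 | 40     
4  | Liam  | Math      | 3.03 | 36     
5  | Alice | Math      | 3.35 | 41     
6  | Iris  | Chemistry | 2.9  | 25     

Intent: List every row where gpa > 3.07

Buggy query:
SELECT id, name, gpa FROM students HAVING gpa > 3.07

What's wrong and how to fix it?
Bug: HAVING filters the output of aggregation, but this query has no GROUP BY and no aggregate functions, so SQLite rejects it (HAVING clause on a non-aggregate query); the condition here is per row

Fix: Replace HAVING with WHERE since the condition applies to individual rows

Corrected query:
SELECT id, name, gpa FROM students WHERE gpa > 3.07

Result:
id | name  | gpa 
---+-------+-----
1  | Alice | 3.13
2  | Eve   | 3.14
5  | Alice | 3.35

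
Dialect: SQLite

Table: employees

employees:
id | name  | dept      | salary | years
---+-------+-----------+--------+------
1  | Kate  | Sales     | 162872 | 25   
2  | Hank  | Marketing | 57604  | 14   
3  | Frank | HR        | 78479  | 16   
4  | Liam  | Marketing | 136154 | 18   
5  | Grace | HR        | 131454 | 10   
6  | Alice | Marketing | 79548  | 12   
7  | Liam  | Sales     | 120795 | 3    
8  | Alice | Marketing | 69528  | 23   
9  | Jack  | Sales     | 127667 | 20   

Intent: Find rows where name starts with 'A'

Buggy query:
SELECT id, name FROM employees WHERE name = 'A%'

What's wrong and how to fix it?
Bug: Wildcards only work with LIKE; '=' treats '%' as a literal character

Fix: Replace '=' with LIKE so 'A%' is treated as a pattern

Corrected query:
SELECT id, name FROM employees WHERE name LIKE 'A%'

Result:
id | name 
---+------
6  | Alice
8  | Alice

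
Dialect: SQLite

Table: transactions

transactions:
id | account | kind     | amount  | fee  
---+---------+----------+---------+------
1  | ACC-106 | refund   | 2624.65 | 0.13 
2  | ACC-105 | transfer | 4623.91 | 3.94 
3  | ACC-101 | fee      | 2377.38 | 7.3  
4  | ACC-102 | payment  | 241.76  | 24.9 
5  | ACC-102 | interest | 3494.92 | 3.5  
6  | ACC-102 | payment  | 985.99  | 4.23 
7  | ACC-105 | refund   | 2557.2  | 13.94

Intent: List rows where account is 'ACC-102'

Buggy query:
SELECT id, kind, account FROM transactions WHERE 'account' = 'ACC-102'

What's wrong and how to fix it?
Bug: Single quotes denote string literals in SQL; the column name is being compared as a constant string

Fix: Reference the column as account without single quotes

Corrected query:
SELECT id, kind, account FROM transactions WHERE account = 'ACC-102'

Result:
id | kind     | account
---+----------+--------
4  | payment  | ACC-102
5  | interest | ACC-102
6  | payment  | ACC-102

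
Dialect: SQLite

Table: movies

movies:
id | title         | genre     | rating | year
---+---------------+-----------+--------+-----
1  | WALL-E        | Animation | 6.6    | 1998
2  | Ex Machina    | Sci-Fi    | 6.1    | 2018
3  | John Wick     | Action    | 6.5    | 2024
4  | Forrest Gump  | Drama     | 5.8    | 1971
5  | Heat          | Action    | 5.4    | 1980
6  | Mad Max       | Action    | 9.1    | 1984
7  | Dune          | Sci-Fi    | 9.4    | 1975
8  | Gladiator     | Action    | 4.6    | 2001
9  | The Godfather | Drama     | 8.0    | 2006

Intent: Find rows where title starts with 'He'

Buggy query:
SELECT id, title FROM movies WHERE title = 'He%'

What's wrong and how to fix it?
Bug: Wildcards only work with LIKE; '=' treats '%' as a literal character

Fix: Use LIKE for wildcard pattern matching

Corrected query:
SELECT id, title FROM movies WHERE title LIKE 'He%'

Result:
id | title
---+------
5  | Heat 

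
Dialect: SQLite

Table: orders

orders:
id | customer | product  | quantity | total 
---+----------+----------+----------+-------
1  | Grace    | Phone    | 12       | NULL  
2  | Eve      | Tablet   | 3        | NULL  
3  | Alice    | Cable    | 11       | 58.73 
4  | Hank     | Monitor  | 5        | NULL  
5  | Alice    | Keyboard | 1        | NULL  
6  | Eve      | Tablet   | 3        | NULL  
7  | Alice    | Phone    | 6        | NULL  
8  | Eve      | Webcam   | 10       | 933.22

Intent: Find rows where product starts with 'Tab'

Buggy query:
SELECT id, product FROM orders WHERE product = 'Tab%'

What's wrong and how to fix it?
Bug: Wildcards only work with LIKE; '=' treats '%' as a literal character

Fix: Replace '=' with LIKE so 'Tab%' is treated as a pattern

Corrected query:
SELECT id, product FROM orders WHERE product LIKE 'Tab%'

Result:
id | product
---+--------
2  | Tablet 
6  | Tablet 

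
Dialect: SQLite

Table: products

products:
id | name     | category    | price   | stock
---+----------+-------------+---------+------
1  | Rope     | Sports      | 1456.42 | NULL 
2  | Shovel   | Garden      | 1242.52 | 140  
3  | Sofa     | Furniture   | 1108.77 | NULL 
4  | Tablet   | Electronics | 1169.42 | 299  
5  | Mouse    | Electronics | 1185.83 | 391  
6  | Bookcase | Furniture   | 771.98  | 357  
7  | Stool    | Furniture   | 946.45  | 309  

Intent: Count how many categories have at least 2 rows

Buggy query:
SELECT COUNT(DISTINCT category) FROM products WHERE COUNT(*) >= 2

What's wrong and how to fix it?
Bug: COUNT(*) cannot appear in WHERE; the per-group count doesn't exist yet

Fix: Use a subquery that GROUPs and filters with HAVING, then count its rows

Corrected query:
SELECT COUNT(*) FROM (SELECT category FROM products GROUP BY category HAVING COUNT(*) >= 2)

Result:
COUNT(*)
--------
2       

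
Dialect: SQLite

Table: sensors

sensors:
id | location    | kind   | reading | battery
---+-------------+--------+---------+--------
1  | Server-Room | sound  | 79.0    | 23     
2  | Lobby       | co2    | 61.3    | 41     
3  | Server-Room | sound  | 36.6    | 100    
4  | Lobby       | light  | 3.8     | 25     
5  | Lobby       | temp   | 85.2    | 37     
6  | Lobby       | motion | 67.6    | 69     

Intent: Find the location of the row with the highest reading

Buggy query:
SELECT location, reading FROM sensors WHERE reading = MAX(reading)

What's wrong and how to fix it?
Bug: WHERE is evaluated per row; an aggregate over the whole table isn't defined there

Fix: Use a subquery: WHERE reading = (SELECT MAX(reading) FROM sensors)

Corrected query:
SELECT location, reading FROM sensors WHERE reading = (SELECT MAX(reading) FROM sensors)

Result:
location | reading
---------+--------
Lobby    | 85.2   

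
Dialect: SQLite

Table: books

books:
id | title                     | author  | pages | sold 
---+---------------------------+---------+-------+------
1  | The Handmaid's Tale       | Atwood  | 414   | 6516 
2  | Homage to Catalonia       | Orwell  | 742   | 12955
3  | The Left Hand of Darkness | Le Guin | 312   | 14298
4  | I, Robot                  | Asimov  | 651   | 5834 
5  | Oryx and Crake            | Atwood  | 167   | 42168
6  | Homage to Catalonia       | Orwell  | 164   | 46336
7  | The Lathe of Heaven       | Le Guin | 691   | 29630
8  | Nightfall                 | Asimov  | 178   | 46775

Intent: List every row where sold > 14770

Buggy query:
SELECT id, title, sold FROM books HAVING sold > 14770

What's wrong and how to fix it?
Bug: HAVING filters the output of aggregation, but this query has no GROUP BY and no aggregate functions, so SQLite rejects it (HAVING clause on a non-aggregate query); the condition here is per row

Fix: Use WHERE for row-level filtering

Corrected query:
SELECT id, title, sold FROM books WHERE sold > 14770

Result:
id | title               | sold 
---+---------------------+------
5  | Oryx and Crake      | 42168
6  | Homage to Catalonia | 46336
7  | The Lathe of Heaven | 29630
8  | Nightfall           | 46775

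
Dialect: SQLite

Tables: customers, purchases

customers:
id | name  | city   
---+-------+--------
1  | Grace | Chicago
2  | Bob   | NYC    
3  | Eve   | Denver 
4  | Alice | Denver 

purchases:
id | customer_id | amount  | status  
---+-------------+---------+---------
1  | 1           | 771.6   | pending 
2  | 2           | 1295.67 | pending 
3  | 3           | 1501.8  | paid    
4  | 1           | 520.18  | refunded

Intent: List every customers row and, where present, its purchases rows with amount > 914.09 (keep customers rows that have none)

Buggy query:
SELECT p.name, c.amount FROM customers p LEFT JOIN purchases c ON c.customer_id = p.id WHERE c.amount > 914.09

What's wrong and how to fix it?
Bug: A WHERE condition on the right-hand table after LEFT JOIN drops unmatched parents

Fix: Put 'c.amount > 914.09' in the JOIN's ON clause instead of WHERE

Corrected query:
SELECT p.name, c.amount FROM customers p LEFT JOIN purchases c ON c.customer_id = p.id AND c.amount > 914.09

Result:
name  | amount 
------+--------
Grace | NULL   
Bob   | 1295.67
Eve   | 1501.8 
Alice | NULL   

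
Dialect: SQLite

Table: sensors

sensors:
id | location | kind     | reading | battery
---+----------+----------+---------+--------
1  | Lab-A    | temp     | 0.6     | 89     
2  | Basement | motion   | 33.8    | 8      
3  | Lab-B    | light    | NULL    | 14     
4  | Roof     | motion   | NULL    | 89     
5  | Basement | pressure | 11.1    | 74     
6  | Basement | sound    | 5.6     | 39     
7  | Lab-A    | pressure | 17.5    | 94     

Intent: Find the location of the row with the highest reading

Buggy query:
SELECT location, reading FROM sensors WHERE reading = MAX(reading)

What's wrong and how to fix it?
Bug: WHERE is evaluated per row; an aggregate over the whole table isn't defined there

Fix: Use a subquery: WHERE reading = (SELECT MAX(reading) FROM sensors)

Corrected query:
SELECT location, reading FROM sensors WHERE reading = (SELECT MAX(reading) FROM sensors)

Result:
location | reading
---------+--------
Basement | 33.8   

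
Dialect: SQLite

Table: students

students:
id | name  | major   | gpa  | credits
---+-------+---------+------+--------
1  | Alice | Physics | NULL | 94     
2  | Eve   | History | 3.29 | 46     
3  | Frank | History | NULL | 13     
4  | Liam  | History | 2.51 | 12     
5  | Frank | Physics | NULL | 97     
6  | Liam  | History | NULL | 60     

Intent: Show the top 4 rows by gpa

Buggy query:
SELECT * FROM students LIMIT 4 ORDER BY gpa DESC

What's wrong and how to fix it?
Bug: LIMIT must come after ORDER BY

Fix: Sort with ORDER BY, then apply LIMIT

Corrected query:
SELECT * FROM students ORDER BY gpa DESC LIMIT 4

Result:
id | name  | major   | gpa  | credits
---+-------+---------+------+--------
2  | Eve   | History | 3.29 | 46     
4  | Liam  | History | 2.51 | 12     
1  | Alice | Physics | NULL | 94     
3  | Frank | History | NULL | 13     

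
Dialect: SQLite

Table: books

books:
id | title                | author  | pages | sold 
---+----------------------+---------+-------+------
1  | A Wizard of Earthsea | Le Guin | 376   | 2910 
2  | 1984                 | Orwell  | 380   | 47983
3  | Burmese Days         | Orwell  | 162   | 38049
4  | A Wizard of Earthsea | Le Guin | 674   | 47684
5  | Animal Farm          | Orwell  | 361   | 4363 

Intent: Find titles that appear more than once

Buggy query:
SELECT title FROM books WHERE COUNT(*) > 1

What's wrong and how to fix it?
Bug: COUNT(*) is an aggregate and cannot be used in WHERE

Fix: Group first, then use HAVING for the count condition

Corrected query:
SELECT title FROM books GROUP BY title HAVING COUNT(*) > 1

Result:
title               
--------------------
A Wizard of Earthsea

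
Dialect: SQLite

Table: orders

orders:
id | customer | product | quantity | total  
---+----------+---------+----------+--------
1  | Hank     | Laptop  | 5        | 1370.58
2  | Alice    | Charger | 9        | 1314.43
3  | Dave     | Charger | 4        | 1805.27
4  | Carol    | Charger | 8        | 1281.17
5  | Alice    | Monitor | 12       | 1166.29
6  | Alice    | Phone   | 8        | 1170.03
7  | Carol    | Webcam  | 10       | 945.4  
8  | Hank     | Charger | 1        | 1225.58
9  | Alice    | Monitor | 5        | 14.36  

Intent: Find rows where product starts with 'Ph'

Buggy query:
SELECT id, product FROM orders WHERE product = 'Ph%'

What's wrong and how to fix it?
Bug: '=' compares the literal string including the % character; pattern matching needs LIKE

Fix: Replace '=' with LIKE so 'Ph%' is treated as a pattern

Corrected query:
SELECT id, product FROM orders WHERE product LIKE 'Ph%'

Result:
id | product
---+--------
6  | Phone  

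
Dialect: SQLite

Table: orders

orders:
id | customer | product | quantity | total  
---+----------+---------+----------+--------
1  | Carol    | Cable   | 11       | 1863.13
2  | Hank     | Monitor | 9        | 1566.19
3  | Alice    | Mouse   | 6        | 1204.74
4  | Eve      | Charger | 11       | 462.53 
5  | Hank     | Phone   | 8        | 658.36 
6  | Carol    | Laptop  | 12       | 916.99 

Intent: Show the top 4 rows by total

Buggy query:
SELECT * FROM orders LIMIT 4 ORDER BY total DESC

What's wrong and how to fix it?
Bug: LIMIT must come after ORDER BY

Fix: Sort with ORDER BY, then apply LIMIT

Corrected query:
SELECT * FROM orders ORDER BY total DESC LIMIT 4

Result:
id | customer | product | quantity | total  
---+----------+---------+----------+--------
1  | Carol    | Cable   | 11       | 1863.13
2  | Hank     | Monitor | 9        | 1566.19
3  | Alice    | Mouse   | 6        | 1204.74
6  | Carol    | Laptop  | 12       | 916.99 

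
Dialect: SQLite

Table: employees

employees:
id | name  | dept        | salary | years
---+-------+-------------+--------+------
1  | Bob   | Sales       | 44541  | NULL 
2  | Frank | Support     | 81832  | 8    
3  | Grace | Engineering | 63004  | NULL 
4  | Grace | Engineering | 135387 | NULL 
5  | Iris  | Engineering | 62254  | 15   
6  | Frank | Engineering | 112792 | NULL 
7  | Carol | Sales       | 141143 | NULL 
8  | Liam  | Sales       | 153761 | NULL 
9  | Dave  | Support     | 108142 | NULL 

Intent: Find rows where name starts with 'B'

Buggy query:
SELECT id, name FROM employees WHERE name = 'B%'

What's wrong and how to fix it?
Bug: Wildcards only work with LIKE; '=' treats '%' as a literal character

Fix: Replace '=' with LIKE so 'B%' is treated as a pattern

Corrected query:
SELECT id, name FROM employees WHERE name LIKE 'B%'

Result:
id | name
---+-----
1  | Bob 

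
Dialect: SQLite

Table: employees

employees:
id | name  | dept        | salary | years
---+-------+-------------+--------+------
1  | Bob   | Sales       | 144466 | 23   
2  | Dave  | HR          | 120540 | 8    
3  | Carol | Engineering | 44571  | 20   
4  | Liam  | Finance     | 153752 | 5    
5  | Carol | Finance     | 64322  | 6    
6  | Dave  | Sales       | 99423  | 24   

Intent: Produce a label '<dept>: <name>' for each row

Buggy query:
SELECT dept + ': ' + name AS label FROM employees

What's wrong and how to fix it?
Bug: SQLite uses || for string concatenation; + coerces text to numbers (yielding 0)

Fix: Use the || operator for string concatenation

Corrected query:
SELECT dept || ': ' || name AS label FROM employees

Result:
label             
------------------
Sales: Bob        
HR: Dave          
Engineering: Carol
Finance: Liam     
Finance: Carol    
Sales: Dave       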